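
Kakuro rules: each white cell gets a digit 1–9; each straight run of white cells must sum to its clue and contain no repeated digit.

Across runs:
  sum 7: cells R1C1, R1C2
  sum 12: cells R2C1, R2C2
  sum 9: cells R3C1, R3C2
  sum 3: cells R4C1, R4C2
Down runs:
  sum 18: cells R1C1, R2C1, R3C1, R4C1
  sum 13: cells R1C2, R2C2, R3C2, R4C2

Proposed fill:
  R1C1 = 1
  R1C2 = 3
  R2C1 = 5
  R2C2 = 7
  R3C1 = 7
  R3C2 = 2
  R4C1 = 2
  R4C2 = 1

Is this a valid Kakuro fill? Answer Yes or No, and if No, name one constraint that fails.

No — the across run R1C1–R1C2 sums to 4, not 7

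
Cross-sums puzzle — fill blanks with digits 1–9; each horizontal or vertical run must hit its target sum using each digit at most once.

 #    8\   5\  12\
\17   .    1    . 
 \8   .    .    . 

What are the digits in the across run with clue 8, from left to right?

1 4 3

R1C1 = 7: the only remaining digit allowed by both the 17 across and the 8 down.
R1C3 = 17 − 8 = 9 completes the 17 across.
R2C1 = 8 − 7 = 1 completes the 8 down.
R2C2 = 5 − 1 = 4 completes the 5 down.
R2C3 = 8 − 5 = 3 completes the 8 across.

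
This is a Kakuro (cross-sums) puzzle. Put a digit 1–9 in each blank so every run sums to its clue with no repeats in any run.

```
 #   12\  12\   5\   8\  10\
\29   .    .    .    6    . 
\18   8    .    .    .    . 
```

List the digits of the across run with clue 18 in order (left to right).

R1C1 = 12 − 8 = 4 completes the 12 down.
R2C4 = 8 − 6 = 2 completes the 8 down.
Nothing is forced directly, so branch on R1C3, whose candidates are 2 or 3. If R1C3 = 3: then R2C3 would have to be in {1,3,4} for the 18 across but in {2} for the 5 down — contradiction. So R1C3 = 2.
R2C3 = 5 − 2 = 3 completes the 5 down.
R2C2 = 4: the only remaining digit allowed by both the 18 across and the 12 down.
R2C5 = 18 − 17 = 1 completes the 18 across.
R1C2 = 12 − 4 = 8 completes the 12 down.
R1C5 = 29 − 20 = 9 completes the 29 across.

8 4 3 2 1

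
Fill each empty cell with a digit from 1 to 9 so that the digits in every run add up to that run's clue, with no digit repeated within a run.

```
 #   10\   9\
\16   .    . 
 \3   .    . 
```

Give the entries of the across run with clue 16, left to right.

16 in 2 cells must be {7,9}; 3 in 2 cells must be {1,2}.
The 16 across and the 9 down share only 7, so R1C2 = 7.
R2C2 = 9 − 7 = 2 completes the 9 down.
R1C1 = 16 − 7 = 9 completes the 16 across.
R2C1 = 3 − 2 = 1 completes the 3 across.

9 7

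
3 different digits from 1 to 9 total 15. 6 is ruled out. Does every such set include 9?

Counterexample: {2,5,8} sums to 15 under that restriction without using 9.

No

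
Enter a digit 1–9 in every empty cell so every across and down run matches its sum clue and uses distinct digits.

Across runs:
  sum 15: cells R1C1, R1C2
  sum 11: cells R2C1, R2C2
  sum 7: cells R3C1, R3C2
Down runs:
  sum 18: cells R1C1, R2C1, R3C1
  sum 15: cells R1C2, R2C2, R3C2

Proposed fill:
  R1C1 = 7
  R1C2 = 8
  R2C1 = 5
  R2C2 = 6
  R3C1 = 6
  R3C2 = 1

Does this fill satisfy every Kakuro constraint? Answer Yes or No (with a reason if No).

Yes

Across: 7+8=15; 5+6=11; 6+1=7. Down: 7+5+6=18; 8+6+1=15. No digit repeats within any run.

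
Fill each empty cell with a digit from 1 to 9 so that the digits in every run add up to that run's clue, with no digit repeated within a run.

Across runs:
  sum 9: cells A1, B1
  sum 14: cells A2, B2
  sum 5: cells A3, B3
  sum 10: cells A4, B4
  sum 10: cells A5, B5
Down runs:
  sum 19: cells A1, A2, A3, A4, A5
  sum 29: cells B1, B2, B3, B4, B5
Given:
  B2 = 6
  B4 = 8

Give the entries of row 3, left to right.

3 2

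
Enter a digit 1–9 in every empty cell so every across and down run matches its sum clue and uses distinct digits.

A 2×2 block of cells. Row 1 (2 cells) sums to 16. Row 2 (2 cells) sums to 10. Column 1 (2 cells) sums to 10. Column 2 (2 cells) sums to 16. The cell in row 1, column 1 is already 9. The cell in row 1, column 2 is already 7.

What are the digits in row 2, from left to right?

16 in 2 cells must be {7,9}.
(2,1) = 10 − 9 = 1 completes the 10 down.
(2,2) = 10 − 1 = 9 completes the 10 across.

1 9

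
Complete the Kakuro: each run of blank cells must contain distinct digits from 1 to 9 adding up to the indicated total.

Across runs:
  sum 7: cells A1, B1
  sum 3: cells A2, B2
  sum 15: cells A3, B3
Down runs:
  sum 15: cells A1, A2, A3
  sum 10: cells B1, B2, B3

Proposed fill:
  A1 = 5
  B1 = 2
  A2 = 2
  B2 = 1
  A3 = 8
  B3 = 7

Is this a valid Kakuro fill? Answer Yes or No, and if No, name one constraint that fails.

Yes

Across: 5+2=7; 2+1=3; 8+7=15. Down: 5+2+8=15; 2+1+7=10. No digit repeats within any run.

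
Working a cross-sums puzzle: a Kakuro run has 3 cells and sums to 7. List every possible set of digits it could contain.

{1,2,4}

3 distinct digits from 1–9 sum between 6 and 24.
Only one set works: {1,2,4}.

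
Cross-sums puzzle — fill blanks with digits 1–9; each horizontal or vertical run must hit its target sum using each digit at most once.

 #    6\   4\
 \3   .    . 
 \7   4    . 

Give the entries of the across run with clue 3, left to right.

3 in 2 cells must be {1,2}; 4 in 2 cells must be {1,3}.
R1C1 = 6 − 4 = 2 completes the 6 down.
R1C2 = 3 − 2 = 1 completes the 3 across.
R2C2 = 7 − 4 = 3 completes the 7 across.

2 1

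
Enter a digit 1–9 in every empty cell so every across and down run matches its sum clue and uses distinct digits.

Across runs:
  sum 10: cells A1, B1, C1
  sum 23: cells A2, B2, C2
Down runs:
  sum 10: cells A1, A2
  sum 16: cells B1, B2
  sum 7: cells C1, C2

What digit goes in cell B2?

23 in 3 cells must be {6,8,9}; 16 in 2 cells must be {7,9}.
The 10 across and the 16 down share only 7, so B1 = 7.
B2 = 16 − 7 = 9 completes the 16 down.
Given what's placed, C2 must be 6 to fit the 23 across and 7 down.
C1 = 7 − 6 = 1 completes the 7 down.
A2 = 23 − 15 = 8 completes the 23 across.
A1 = 10 − 8 = 2 completes the 10 across.

9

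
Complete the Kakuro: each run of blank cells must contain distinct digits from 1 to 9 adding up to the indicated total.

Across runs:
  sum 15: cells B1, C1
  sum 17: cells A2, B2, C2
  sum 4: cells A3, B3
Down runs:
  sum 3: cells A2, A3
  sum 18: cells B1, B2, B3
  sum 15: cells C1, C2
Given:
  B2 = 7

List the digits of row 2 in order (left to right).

4 in 2 cells must be {1,3}; 3 in 2 cells must be {1,2}.
The 4 across and the 3 down share only 1, so A3 = 1.
B3 = 4 − 1 = 3 completes the 4 across.
B1 = 18 − 10 = 8 completes the 18 down.
C1 = 15 − 8 = 7 completes the 15 across.
A2 = 3 − 1 = 2 completes the 3 down.
C2 = 17 − 9 = 8 completes the 17 across.

2 7 8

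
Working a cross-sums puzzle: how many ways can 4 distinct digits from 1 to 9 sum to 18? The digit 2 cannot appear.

5

4 distinct digits from 1–9 sum between 10 and 30.
Dropping sets that contain 2.
Enumerating: {1,3,5,9}, {1,3,6,8}, {1,4,5,8}, {1,4,6,7}, {3,4,5,6}.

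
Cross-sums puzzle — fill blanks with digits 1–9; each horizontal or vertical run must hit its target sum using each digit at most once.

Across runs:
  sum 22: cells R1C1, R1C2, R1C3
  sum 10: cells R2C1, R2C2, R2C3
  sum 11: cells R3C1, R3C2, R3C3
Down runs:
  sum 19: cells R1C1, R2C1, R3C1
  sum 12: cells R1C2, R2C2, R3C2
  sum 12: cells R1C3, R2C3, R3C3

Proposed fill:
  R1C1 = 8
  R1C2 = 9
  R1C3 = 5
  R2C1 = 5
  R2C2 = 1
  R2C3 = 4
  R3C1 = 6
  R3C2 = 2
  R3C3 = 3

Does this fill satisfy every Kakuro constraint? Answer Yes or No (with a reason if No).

Yes

Across: 8+9+5=22; 5+1+4=10; 6+2+3=11. Down: 8+5+6=19; 9+1+2=12; 5+4+3=12. No digit repeats within any run.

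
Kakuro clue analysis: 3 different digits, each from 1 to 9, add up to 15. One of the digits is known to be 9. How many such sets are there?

2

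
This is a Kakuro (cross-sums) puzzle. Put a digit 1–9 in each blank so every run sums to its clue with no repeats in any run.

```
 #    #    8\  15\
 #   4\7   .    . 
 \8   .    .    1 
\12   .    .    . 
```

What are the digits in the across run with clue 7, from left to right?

1 6

4 in 2 cells must be {1,3}.
R2C1 = 3: the only remaining digit allowed by both the 8 across and the 4 down.
R2C2 = 8 − 4 = 4 completes the 8 across.
R3C1 = 4 − 3 = 1 completes the 4 down.
Given what's placed, R3C2 must be 3 to fit the 12 across and 8 down.
R3C3 = 12 − 4 = 8 completes the 12 across.
R1C2 = 8 − 7 = 1 completes the 8 down.
R1C3 = 7 − 1 = 6 completes the 7 across.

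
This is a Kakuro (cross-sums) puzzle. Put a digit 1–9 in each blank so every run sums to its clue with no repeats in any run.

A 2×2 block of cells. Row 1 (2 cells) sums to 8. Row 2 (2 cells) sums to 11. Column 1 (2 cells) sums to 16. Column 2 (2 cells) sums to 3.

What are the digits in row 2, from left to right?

16 in 2 cells must be {7,9}; 3 in 2 cells must be {1,2}.
The 8 across and the 16 down share only 7, so (1,1) = 7.
(1,2) = 8 − 7 = 1 completes the 8 across.
(2,1) = 16 − 7 = 9 completes the 16 down.
(2,2) = 11 − 9 = 2 completes the 11 across.

9 2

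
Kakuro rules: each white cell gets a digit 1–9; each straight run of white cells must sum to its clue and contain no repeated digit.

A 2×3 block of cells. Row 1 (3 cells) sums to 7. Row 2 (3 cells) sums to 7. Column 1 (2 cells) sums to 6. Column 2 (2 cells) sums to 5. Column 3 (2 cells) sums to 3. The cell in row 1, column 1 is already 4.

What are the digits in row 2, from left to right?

2, 4, 1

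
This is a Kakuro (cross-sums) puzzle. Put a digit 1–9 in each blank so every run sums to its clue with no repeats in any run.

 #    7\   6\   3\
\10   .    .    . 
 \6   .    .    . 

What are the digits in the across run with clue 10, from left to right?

4 5 1

6 in 3 cells must be {1,2,3}; 3 in 2 cells must be {1,2}.
Nothing is forced directly, so branch on R1C3, whose candidates are 1 or 2. If R1C3 = 2: that forces R2C3 = 1, R2C2 = 2, after which R1C2 would have to be in {1,3,5,7} for the 10 across but in {4} for the 6 down — contradiction. So R1C3 = 1.
R2C3 = 3 − 1 = 2 completes the 3 down.
Given what's placed, R2C2 must be 1 to fit the 6 across and 6 down.
R1C2 = 6 − 1 = 5 completes the 6 down.
R2C1 = 6 − 3 = 3 completes the 6 across.
R1C1 = 10 − 6 = 4 completes the 10 across.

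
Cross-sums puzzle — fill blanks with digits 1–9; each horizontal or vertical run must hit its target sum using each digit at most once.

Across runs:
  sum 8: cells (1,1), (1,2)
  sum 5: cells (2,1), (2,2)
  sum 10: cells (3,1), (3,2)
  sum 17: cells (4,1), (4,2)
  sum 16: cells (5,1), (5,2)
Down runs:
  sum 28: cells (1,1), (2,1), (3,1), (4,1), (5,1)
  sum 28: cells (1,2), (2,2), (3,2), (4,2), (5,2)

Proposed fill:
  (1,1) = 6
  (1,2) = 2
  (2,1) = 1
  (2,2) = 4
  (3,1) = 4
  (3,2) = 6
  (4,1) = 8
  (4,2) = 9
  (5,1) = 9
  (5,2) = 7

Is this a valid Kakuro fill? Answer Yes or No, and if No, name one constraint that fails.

Yes

Across: 6+2=8; 1+4=5; 4+6=10; 8+9=17; 9+7=16. Down: 6+1+4+8+9=28; 2+4+6+9+7=28. No digit repeats within any run.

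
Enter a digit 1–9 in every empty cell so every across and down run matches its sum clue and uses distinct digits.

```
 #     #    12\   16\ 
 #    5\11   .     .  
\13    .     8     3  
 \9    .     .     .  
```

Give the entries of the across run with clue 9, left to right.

3 1 5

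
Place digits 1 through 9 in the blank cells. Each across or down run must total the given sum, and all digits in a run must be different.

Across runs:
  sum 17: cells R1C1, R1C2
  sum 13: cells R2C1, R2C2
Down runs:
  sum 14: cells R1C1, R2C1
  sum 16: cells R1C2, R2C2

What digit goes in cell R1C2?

17 in 2 cells must be {8,9}; 16 in 2 cells must be {7,9}.
The 17 across and the 16 down share only 9, so R1C2 = 9.
R2C2 = 16 − 9 = 7 completes the 16 down.
R1C1 = 17 − 9 = 8 completes the 17 across.
R2C1 = 13 − 7 = 6 completes the 13 across.

9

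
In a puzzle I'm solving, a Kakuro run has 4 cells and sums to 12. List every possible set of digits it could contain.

{1,2,3,6}; {1,2,4,5}

4 distinct digits from 1–9 sum between 10 and 30.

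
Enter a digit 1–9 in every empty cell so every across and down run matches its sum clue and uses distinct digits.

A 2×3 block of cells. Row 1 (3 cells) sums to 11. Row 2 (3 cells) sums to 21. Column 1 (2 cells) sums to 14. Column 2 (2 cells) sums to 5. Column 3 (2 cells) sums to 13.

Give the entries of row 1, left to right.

The 21 across and the 5 down share only 4, so (2,2) = 4.
(1,2) = 5 − 4 = 1 completes the 5 down.
Nothing is forced directly, so branch on (1,1), whose candidates are 6 or 8. If (1,1) = 8: then (1,3) would have to be in {2} for the 11 across but in {4,5,6,7,8,9} for the 13 down — contradiction. So (1,1) = 6.
(1,3) = 11 − 7 = 4 completes the 11 across.
(2,1) = 14 − 6 = 8 completes the 14 down.
(2,3) = 21 − 12 = 9 completes the 21 across.

6, 1, 4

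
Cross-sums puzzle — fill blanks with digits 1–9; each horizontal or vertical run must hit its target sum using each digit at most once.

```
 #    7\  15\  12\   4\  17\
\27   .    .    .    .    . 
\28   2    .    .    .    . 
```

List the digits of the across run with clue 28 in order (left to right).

4 in 2 cells must be {1,3}; 17 in 2 cells must be {8,9}.
R1C1 = 7 − 2 = 5 completes the 7 down.
R2C4 = 3: the only remaining digit allowed by both the 28 across and the 4 down.
R1C4 = 4 − 3 = 1 completes the 4 down.
Nothing is forced directly, so branch on R2C3, whose candidates are 8 or 9. If R2C3 = 9: then R1C3 would have to be in {4,6,7,8,9} for the 27 across but in {3} for the 12 down — contradiction. So R2C3 = 8.
R1C3 = 12 − 8 = 4 completes the 12 down.
R2C5 = 9: the only remaining digit allowed by both the 28 across and the 17 down.
R1C5 = 17 − 9 = 8 completes the 17 down.
R2C2 = 28 − 22 = 6 completes the 28 across.

2, 6, 8, 3, 9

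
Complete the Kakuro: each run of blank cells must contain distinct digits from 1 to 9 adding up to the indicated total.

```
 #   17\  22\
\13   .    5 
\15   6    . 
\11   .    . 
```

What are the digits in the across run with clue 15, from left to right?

6, 9

R1C1 = 13 − 5 = 8 completes the 13 across.
R2C2 = 15 − 6 = 9 completes the 15 across.
R3C1 = 17 − 14 = 3 completes the 17 down.
R3C2 = 11 − 3 = 8 completes the 11 across.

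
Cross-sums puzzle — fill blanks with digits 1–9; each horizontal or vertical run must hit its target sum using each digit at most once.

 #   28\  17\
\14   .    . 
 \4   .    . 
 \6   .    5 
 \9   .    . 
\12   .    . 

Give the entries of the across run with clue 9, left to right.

4 in 2 cells must be {1,3}.
R1C2 = 6: the only remaining digit allowed by both the 14 across and the 17 down.
R3C1 = 6 − 5 = 1 completes the 6 across.
Given what's placed, R5C2 must be 3 to fit the 12 across and 17 down.
R1C1 = 14 − 6 = 8 completes the 14 across.
Given what's placed, R2C1 must be 3 to fit the 4 across and 28 down.
R2C2 = 4 − 3 = 1 completes the 4 across.
R4C1 = 7: the only remaining digit allowed by both the 9 across and the 28 down.
R4C2 = 9 − 7 = 2 completes the 9 across.

7 2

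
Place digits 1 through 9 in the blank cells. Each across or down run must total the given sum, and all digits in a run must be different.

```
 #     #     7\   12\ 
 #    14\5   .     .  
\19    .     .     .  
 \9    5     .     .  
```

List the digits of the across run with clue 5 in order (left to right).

4 1

7 in 3 cells must be {1,2,4}.
R2C1 = 14 − 5 = 9 completes the 14 down.
Given what's placed, R3C2 must be 1 to fit the 9 across and 7 down.
R3C3 = 9 − 6 = 3 completes the 9 across.
Nothing is forced directly, so branch on R1C2, whose candidates are 2 or 4. If R1C2 = 2: then R1C3 would have to be in {3} for the 5 across but in {1,2,4,5,7,8} for the 12 down — contradiction. So R1C2 = 4.
R1C3 = 5 − 4 = 1 completes the 5 across.
R2C2 = 7 − 5 = 2 completes the 7 down.
R2C3 = 19 − 11 = 8 completes the 19 across.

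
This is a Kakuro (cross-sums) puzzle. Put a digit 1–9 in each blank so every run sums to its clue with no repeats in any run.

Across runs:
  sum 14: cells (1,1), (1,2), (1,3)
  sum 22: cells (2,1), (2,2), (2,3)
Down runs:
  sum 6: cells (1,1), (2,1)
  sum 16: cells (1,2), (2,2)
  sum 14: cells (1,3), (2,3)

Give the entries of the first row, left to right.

1 7 6

16 in 2 cells must be {7,9}.
The 22 across and the 6 down share only 5, so (2,1) = 5.
Given what's placed, (2,2) must be 9 to fit the 22 across and 16 down.
(2,3) = 22 − 14 = 8 completes the 22 across.
(1,1) = 6 − 5 = 1 completes the 6 down.
(1,2) = 16 − 9 = 7 completes the 16 down.
(1,3) = 14 − 8 = 6 completes the 14 across.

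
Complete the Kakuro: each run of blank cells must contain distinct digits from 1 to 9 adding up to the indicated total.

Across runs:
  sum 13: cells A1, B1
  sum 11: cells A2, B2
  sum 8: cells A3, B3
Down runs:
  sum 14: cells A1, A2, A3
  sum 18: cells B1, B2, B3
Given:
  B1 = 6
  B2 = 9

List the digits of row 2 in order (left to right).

A1 = 13 − 6 = 7 completes the 13 across.
A2 = 11 − 9 = 2 completes the 11 across.
A3 = 14 − 9 = 5 completes the 14 down.
B3 = 8 − 5 = 3 completes the 8 across.

2, 9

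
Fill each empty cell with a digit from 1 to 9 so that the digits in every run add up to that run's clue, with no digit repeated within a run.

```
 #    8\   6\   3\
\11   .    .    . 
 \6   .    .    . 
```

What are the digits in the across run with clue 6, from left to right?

3 2 1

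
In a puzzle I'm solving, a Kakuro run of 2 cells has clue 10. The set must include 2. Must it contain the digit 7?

The only way to make 10 from 2 distinct digits under that restriction is {2,8}, which does not contain 7.

No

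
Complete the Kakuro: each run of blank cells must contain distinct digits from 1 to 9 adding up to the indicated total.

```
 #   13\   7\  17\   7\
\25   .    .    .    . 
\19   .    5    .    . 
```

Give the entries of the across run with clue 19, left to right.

17 in 2 cells must be {8,9}.
R1C2 = 7 − 5 = 2 completes the 7 down.
R1C4 = 6: the only remaining digit allowed by both the 25 across and the 7 down.
R2C4 = 7 − 6 = 1 completes the 7 down.
Given what's placed, R2C3 must be 9 to fit the 19 across and 17 down.
R1C3 = 17 − 9 = 8 completes the 17 down.
R2C1 = 19 − 15 = 4 completes the 19 across.
R1C1 = 25 − 16 = 9 completes the 25 across.

4 5 9 1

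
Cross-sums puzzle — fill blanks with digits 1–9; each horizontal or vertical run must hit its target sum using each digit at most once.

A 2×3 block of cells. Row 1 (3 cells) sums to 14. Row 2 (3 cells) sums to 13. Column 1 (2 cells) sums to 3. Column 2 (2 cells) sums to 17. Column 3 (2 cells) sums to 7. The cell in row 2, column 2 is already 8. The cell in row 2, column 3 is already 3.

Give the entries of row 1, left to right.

1, 9, 4

3 in 2 cells must be {1,2}; 17 in 2 cells must be {8,9}.
(1,2) = 17 − 8 = 9 completes the 17 down.
(1,3) = 7 − 3 = 4 completes the 7 down.
(2,1) = 13 − 11 = 2 completes the 13 across.
(1,1) = 14 − 13 = 1 completes the 14 across.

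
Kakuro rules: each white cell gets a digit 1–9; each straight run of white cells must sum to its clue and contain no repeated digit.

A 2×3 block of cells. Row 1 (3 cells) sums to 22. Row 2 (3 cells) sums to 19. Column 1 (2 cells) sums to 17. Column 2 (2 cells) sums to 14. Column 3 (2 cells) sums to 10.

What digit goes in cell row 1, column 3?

17 in 2 cells must be {8,9}.
Nothing is forced directly, so branch on (1,1), whose candidates are 8 or 9. If (1,1) = 8: that forces (1,3) = 9, (2,1) = 9, after which (2,3) would have to be in {2,3,4,6,7,8} for the 19 across but in {1} for the 10 down — contradiction. So (1,1) = 9.
(2,1) = 17 − 9 = 8 completes the 17 down.
Nothing is forced directly, so branch on (1,2), whose candidates are 5 or 6 or 8. If (1,2) = 6: that forces (1,3) = 7, after which (2,2) would have to be in {2,4,5,6,7,9} for the 19 across but in {8} for the 14 down — contradiction. If (1,2) = 8: then (1,3) would have to be in {5} for the 22 across but in {1,2,3,4,6,7,8,9} for the 10 down — contradiction. So (1,2) = 5.
(1,3) = 22 − 14 = 8 completes the 22 across.
(2,2) = 14 − 5 = 9 completes the 14 down.
(2,3) = 19 − 17 = 2 completes the 19 across.

8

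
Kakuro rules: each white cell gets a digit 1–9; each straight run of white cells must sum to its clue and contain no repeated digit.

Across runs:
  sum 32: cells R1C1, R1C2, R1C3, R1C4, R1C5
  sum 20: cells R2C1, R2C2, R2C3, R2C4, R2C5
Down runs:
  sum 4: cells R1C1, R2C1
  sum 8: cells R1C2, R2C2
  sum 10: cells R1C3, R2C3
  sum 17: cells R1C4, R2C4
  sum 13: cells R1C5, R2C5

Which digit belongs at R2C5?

4 in 2 cells must be {1,3}; 17 in 2 cells must be {8,9}.
Only 3 fits R1C1 under both its across sum 32 and down sum 4.
R2C1 = 4 − 3 = 1 completes the 4 down.
Nothing is forced directly, so branch on R1C2, whose candidates are 5 or 7. If R1C2 = 7: then R2C2 would have to be in {2,3,4,5,6,7,8,9} for the 20 across but in {1} for the 8 down — contradiction. So R1C2 = 5.
R2C2 = 8 − 5 = 3 completes the 8 down.
No cell is forced outright now. R1C4 can only be 8 or 9 (the digits allowed by both its 32 across and its 17 down). If R1C4 = 8: that forces R2C4 = 9, R2C5 = 5, after which R1C5 would have to be in {7,9} for the 32 across but in {8} for the 13 down — contradiction. So R1C4 = 9.
R2C4 = 17 − 9 = 8 completes the 17 down.
Given what's placed, R2C5 must be 6 to fit the 20 across and 13 down.

6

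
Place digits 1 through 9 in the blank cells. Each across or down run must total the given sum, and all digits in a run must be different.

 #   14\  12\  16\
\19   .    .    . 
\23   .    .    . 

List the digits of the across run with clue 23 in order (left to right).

23 in 3 cells must be {6,8,9}; 16 in 2 cells must be {7,9}.
The 23 across and the 16 down share only 9, so R2C3 = 9.
R1C3 = 16 − 9 = 7 completes the 16 down.
Given what's placed, R2C2 must be 8 to fit the 23 across and 12 down.
R1C2 = 12 − 8 = 4 completes the 12 down.
R2C1 = 23 − 17 = 6 completes the 23 across.
R1C1 = 19 − 11 = 8 completes the 19 across.

6 8 9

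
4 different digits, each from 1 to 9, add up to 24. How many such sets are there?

8

4 distinct digits from 1–9 sum between 10 and 30.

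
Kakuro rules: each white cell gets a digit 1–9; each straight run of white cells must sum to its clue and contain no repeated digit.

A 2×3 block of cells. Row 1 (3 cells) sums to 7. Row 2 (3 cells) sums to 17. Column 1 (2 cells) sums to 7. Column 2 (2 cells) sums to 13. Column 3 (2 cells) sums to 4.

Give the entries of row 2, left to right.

7 in 3 cells must be {1,2,4}; 4 in 2 cells must be {1,3}.
The 7 across and the 13 down share only 4, so (1,2) = 4.
Given what's placed, (1,3) must be 1 to fit the 7 across and 4 down.
(2,2) = 13 − 4 = 9 completes the 13 down.
(2,3) = 4 − 1 = 3 completes the 4 down.
(1,1) = 7 − 5 = 2 completes the 7 across.
(2,1) = 17 − 12 = 5 completes the 17 across.

5 9 3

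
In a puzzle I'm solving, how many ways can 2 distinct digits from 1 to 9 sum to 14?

2 distinct digits from 1–9 sum between 3 and 17.
Enumerating: {5,9}, {6,8}.

2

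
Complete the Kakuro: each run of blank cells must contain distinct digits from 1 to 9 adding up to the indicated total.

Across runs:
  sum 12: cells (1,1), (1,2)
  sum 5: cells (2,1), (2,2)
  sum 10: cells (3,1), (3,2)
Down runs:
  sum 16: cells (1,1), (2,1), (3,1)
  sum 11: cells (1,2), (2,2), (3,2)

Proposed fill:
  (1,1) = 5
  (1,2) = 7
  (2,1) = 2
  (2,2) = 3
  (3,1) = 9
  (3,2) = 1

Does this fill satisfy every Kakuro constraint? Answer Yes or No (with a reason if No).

Across: 5+7=12; 2+3=5; 9+1=10. Down: 5+2+9=16; 7+3+1=11. No digit repeats within any run.

Yes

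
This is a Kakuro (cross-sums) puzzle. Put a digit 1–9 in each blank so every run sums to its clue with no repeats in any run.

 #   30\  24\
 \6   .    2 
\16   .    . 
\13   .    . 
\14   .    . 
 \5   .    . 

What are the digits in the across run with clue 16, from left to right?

16 in 2 cells must be {7,9}.
R1C1 = 6 − 2 = 4 completes the 6 across.
No cell is forced outright now. R5C1 can only be 2 or 3 (the digits allowed by both its 5 across and its 30 down). If R5C1 = 3: that forces R2C1 = 9, R2C2 = 7, after which R5C2 would have to be in {2} for the 5 across but in {1,3,4,5,6,8,9} for the 24 down — contradiction. So R5C1 = 2.
R5C2 = 5 − 2 = 3 completes the 5 across.
Nothing is forced directly, so branch on R2C1, whose candidates are 7 or 9. If R2C1 = 9: that forces R2C2 = 7, R4C1 = 8, after which R4C2 would have to be in {6} for the 14 across but in {4,8} for the 24 down — contradiction. So R2C1 = 7.
R2C2 = 16 − 7 = 9 completes the 16 across.

7 9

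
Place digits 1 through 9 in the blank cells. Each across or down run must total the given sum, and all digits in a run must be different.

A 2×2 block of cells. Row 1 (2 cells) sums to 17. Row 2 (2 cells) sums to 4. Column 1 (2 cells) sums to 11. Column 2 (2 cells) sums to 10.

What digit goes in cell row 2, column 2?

17 in 2 cells must be {8,9}; 4 in 2 cells must be {1,3}.
The 4 across and the 11 down share only 3, so (2,1) = 3.
(2,2) = 4 − 3 = 1 completes the 4 across.
(1,1) = 11 − 3 = 8 completes the 11 down.
(1,2) = 17 − 8 = 9 completes the 17 across.

1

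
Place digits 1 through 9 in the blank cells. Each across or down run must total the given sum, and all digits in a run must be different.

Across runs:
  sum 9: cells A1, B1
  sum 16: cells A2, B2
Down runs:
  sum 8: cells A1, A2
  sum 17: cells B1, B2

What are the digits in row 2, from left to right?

7 9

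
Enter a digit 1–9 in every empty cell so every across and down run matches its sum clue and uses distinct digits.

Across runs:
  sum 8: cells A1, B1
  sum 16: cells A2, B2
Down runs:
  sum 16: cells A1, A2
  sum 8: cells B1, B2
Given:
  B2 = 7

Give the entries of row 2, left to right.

9 7

16 in 2 cells must be {7,9}.
The 8 across and the 16 down share only 7, so A1 = 7.
B1 = 8 − 7 = 1 completes the 8 across.
A2 = 16 − 7 = 9 completes the 16 across.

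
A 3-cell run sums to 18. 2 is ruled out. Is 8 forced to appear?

Counterexample: {3,6,9} sums to 18 under that restriction without using 8.

No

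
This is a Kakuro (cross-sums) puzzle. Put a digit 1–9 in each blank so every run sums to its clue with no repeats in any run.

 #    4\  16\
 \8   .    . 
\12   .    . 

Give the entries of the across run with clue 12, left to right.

3, 9

4 in 2 cells must be {1,3}; 16 in 2 cells must be {7,9}.
The 8 across and the 16 down share only 7, so R1C2 = 7.
The 12 across and the 4 down share only 3, so R2C1 = 3.
R2C2 = 12 − 3 = 9 completes the 12 across.
R1C1 = 8 − 7 = 1 completes the 8 across.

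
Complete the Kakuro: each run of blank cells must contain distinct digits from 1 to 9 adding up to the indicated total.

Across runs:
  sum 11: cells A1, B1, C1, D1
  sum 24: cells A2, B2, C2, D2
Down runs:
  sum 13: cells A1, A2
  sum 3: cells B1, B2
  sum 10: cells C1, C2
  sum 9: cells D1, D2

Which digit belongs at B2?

11 in 4 cells must be {1,2,3,5}; 3 in 2 cells must be {1,2}.
Only 5 fits A1 under both its across sum 11 and down sum 13.
A2 = 13 − 5 = 8 completes the 13 down.
Nothing is forced directly, so branch on B1, whose candidates are 1 or 2. If B1 = 1: that forces B2 = 2, C2 = 9, D2 = 5, after which C1 would have to be in {2,3} for the 11 across but in {1} for the 10 down — contradiction. So B1 = 2.
B2 = 3 − 2 = 1 completes the 3 down.

1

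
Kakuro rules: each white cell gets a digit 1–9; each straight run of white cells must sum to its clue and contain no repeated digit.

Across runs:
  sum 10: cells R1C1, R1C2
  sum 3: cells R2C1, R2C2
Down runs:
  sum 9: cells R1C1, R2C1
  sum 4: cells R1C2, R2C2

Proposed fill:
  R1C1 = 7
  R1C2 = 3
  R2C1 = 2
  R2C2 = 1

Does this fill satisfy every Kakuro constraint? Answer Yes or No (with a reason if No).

Across: 7+3=10; 2+1=3. Down: 7+2=9; 3+1=4. No digit repeats within any run.

Yes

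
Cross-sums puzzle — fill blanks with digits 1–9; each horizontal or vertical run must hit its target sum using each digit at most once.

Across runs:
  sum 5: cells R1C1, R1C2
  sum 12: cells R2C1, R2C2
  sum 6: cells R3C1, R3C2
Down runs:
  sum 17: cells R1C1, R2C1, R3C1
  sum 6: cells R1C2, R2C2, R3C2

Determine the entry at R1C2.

2

6 in 3 cells must be {1,2,3}.
The 12 across and the 6 down share only 3, so R2C2 = 3.
R2C1 = 12 − 3 = 9 completes the 12 across.
Nothing is forced directly, so branch on R1C2, whose candidates are 1 or 2. If R1C2 = 1: then R1C1 would have to be in {4} for the 5 across but in {1,2,3,5,6,7} for the 17 down — contradiction. So R1C2 = 2.
R1C1 = 5 − 2 = 3 completes the 5 across.
R3C1 = 17 − 12 = 5 completes the 17 down.
R3C2 = 6 − 5 = 1 completes the 6 across.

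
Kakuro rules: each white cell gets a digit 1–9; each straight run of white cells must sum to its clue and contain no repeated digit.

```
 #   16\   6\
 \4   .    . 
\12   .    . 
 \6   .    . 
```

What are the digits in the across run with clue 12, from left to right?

9, 3

4 in 2 cells must be {1,3}; 6 in 3 cells must be {1,2,3}.
The 12 across and the 6 down share only 3, so R2C2 = 3.
Given what's placed, R1C2 must be 1 to fit the 4 across and 6 down.
R2C1 = 12 − 3 = 9 completes the 12 across.
R3C2 = 6 − 4 = 2 completes the 6 down.
R1C1 = 4 − 1 = 3 completes the 4 across.
R3C1 = 6 − 2 = 4 completes the 6 across.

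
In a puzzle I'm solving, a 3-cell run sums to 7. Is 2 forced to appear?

Yes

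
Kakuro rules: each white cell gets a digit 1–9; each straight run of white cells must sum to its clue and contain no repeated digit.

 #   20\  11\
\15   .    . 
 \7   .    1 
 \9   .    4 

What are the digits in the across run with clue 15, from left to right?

9 6

R1C2 = 11 − 5 = 6 completes the 11 down.
R2C1 = 7 − 1 = 6 completes the 7 across.
R3C1 = 9 − 4 = 5 completes the 9 across.
R1C1 = 15 − 6 = 9 completes the 15 across.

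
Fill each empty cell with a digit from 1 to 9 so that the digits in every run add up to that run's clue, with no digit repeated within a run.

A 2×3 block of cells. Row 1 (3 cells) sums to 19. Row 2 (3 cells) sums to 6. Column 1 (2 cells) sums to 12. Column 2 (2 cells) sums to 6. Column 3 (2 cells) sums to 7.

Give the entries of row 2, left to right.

3 2 1

6 in 3 cells must be {1,2,3}.
The 6 across and the 12 down share only 3, so (2,1) = 3.
(1,1) = 12 − 3 = 9 completes the 12 down.
Nothing is forced directly, so branch on (1,2), whose candidates are 2 or 4. If (1,2) = 2: then (1,3) would have to be in {8} for the 19 across but in {1,2,3,4,5,6} for the 7 down — contradiction. So (1,2) = 4.
(1,3) = 19 − 13 = 6 completes the 19 across.
(2,2) = 6 − 4 = 2 completes the 6 down.
(2,3) = 6 − 5 = 1 completes the 6 across.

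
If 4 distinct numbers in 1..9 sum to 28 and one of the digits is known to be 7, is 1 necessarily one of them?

No

The only way to make 28 from 4 distinct digits under that restriction is {4,7,8,9}, which does not contain 1.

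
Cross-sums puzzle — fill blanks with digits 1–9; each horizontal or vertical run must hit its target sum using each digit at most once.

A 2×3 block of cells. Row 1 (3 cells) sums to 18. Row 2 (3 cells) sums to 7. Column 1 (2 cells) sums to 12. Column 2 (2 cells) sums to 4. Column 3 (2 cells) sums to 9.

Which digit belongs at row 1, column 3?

7

7 in 3 cells must be {1,2,4}; 4 in 2 cells must be {1,3}.
The 7 across and the 12 down share only 4, so (2,1) = 4.
Given what's placed, (2,2) must be 1 to fit the 7 across and 4 down.
(2,3) = 7 − 5 = 2 completes the 7 across.
(1,1) = 12 − 4 = 8 completes the 12 down.
(1,2) = 4 − 1 = 3 completes the 4 down.
(1,3) = 18 − 11 = 7 completes the 18 across.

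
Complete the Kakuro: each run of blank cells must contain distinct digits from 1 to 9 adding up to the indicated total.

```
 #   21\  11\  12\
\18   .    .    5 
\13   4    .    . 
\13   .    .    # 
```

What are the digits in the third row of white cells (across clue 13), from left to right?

Given what's placed, R1C1 must be 9 to fit the 18 across and 21 down.
R1C2 = 18 − 14 = 4 completes the 18 across.
R2C3 = 12 − 5 = 7 completes the 12 down.
R3C1 = 21 − 13 = 8 completes the 21 down.
R3C2 = 13 − 8 = 5 completes the 13 across.
R2C2 = 13 − 11 = 2 completes the 13 across.

8 5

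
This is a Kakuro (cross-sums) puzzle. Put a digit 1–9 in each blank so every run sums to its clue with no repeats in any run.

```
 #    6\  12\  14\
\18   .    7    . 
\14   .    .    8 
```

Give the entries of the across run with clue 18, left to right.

R1C3 = 14 − 8 = 6 completes the 14 down.
R2C2 = 12 − 7 = 5 completes the 12 down.
R1C1 = 18 − 13 = 5 completes the 18 across.
R2C1 = 14 − 13 = 1 completes the 14 across.

5, 7, 6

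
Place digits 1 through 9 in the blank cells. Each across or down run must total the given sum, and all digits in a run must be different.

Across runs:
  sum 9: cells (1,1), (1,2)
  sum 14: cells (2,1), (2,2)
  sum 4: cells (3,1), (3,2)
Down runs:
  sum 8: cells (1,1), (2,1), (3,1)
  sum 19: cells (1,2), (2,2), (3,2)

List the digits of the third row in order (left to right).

1, 3

4 in 2 cells must be {1,3}.
The 14 across and the 8 down share only 5, so (2,1) = 5.
(2,2) = 14 − 5 = 9 completes the 14 across.
Given what's placed, (3,1) must be 1 to fit the 4 across and 8 down.
(3,2) = 4 − 1 = 3 completes the 4 across.
(1,1) = 8 − 6 = 2 completes the 8 down.
(1,2) = 9 − 2 = 7 completes the 9 across.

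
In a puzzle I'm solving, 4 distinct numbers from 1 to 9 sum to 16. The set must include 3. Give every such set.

{1,3,4,8}; {1,3,5,7}; {2,3,4,7}; {2,3,5,6}

4 distinct digits from 1–9 sum between 10 and 30.
Keeping only sets containing 3.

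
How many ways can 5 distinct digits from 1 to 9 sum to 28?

9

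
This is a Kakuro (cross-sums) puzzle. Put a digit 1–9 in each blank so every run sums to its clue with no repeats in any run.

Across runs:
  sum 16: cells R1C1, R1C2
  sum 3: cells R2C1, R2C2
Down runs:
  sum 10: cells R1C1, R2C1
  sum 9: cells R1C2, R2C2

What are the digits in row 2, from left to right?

1 2

16 in 2 cells must be {7,9}; 3 in 2 cells must be {1,2}.
The 16 across and the 9 down share only 7, so R1C2 = 7.
R2C2 = 9 − 7 = 2 completes the 9 down.
R1C1 = 16 − 7 = 9 completes the 16 across.
R2C1 = 3 − 2 = 1 completes the 3 across.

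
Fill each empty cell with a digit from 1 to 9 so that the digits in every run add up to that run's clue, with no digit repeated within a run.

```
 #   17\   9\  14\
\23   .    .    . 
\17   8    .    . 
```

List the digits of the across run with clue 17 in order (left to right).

23 in 3 cells must be {6,8,9}; 17 in 2 cells must be {8,9}.
R1C1 = 17 − 8 = 9 completes the 17 down.
Nothing is forced directly, so branch on R2C3, whose candidates are 5 or 6. If R2C3 = 5: then R1C3 would have to be in {6,8} for the 23 across but in {9} for the 14 down — contradiction. So R2C3 = 6.
R1C3 = 14 − 6 = 8 completes the 14 down.
R2C2 = 17 − 14 = 3 completes the 17 across.
R1C2 = 23 − 17 = 6 completes the 23 across.

8 3 6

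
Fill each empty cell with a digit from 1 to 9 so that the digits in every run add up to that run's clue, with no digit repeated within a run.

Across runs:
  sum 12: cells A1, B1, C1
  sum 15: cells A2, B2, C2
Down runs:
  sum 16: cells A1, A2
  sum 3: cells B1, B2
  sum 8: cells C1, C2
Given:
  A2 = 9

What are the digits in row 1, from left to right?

7, 2, 3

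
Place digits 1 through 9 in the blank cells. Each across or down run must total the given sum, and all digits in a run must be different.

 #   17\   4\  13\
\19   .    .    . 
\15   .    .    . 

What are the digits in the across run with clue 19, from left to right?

9 3 7

17 in 2 cells must be {8,9}; 4 in 2 cells must be {1,3}.
The 19 across and the 4 down share only 3, so R1C2 = 3.
R2C2 = 4 − 3 = 1 completes the 4 down.
Given what's placed, R1C1 must be 9 to fit the 19 across and 17 down.
R1C3 = 19 − 12 = 7 completes the 19 across.
R2C1 = 17 − 9 = 8 completes the 17 down.
R2C3 = 15 − 9 = 6 completes the 15 across.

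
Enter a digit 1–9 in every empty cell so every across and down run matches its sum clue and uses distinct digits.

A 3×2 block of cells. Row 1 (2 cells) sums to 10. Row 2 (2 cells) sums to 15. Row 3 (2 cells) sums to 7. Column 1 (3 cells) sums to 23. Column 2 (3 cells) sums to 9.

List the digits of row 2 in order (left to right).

23 in 3 cells must be {6,8,9}.
The 15 across and the 9 down share only 6, so (2,2) = 6.
The 7 across and the 23 down share only 6, so (3,1) = 6.
(3,2) = 7 − 6 = 1 completes the 7 across.
(1,2) = 9 − 7 = 2 completes the 9 down.
(2,1) = 15 − 6 = 9 completes the 15 across.
(1,1) = 10 − 2 = 8 completes the 10 across.

9 6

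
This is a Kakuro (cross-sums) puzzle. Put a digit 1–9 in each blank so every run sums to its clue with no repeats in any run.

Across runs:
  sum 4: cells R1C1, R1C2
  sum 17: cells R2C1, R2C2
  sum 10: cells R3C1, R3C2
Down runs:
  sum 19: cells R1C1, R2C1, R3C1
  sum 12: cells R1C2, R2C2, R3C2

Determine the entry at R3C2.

4 in 2 cells must be {1,3}; 17 in 2 cells must be {8,9}.
The 4 across and the 19 down share only 3, so R1C1 = 3.
R1C2 = 4 − 3 = 1 completes the 4 across.
Given what's placed, R2C1 must be 9 to fit the 17 across and 19 down.
R2C2 = 17 − 9 = 8 completes the 17 across.
R3C1 = 19 − 12 = 7 completes the 19 down.
R3C2 = 10 − 7 = 3 completes the 10 across.

3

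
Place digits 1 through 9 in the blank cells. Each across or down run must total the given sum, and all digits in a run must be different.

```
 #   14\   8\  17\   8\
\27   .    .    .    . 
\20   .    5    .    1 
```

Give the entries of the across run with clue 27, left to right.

8 3 9 7

17 in 2 cells must be {8,9}.
R1C2 = 8 − 5 = 3 completes the 8 down.
R1C4 = 8 − 1 = 7 completes the 8 down.
R2C3 = 8: the only remaining digit allowed by both the 20 across and the 17 down.
R1C3 = 17 − 8 = 9 completes the 17 down.
R2C1 = 20 − 14 = 6 completes the 20 across.
R1C1 = 27 − 19 = 8 completes the 27 across.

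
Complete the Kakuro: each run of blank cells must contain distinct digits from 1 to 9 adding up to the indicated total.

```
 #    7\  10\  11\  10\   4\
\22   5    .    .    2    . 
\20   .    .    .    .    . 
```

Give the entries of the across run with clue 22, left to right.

5, 4, 8, 2, 3

4 in 2 cells must be {1,3}.
R2C1 = 7 − 5 = 2 completes the 7 down.
R2C4 = 10 − 2 = 8 completes the 10 down.
Nothing is forced directly, so branch on R1C5, whose candidates are 1 or 3. If R1C5 = 1: that forces R2C5 = 3, R2C3 = 6, after which R1C3 would have to be in {6,8} for the 22 across but in {5} for the 11 down — contradiction. So R1C5 = 3.
R2C5 = 4 − 3 = 1 completes the 4 down.
Nothing is forced directly, so branch on R1C2, whose candidates are 4 or 8. If R1C2 = 8: that forces R1C3 = 4, after which R2C2 would have to be in {3,4,5,6} for the 20 across but in {2} for the 10 down — contradiction. So R1C2 = 4.
R1C3 = 22 − 14 = 8 completes the 22 across.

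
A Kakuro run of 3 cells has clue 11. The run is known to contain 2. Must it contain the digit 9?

Counterexample: {1,2,8} sums to 11 under that restriction without using 9.

No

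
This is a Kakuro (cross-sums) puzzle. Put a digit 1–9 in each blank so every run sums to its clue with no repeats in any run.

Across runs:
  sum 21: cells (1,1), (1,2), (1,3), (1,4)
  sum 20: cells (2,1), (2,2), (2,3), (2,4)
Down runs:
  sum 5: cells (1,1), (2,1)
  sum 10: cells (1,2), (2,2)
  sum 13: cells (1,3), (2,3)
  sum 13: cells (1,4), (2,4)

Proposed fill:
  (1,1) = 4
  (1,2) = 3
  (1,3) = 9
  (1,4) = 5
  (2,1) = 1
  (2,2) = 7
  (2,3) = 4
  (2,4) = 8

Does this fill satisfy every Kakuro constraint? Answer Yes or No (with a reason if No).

Across: 4+3+9+5=21; 1+7+4+8=20. Down: 4+1=5; 3+7=10; 9+4=13; 5+8=13. No digit repeats within any run.

Yes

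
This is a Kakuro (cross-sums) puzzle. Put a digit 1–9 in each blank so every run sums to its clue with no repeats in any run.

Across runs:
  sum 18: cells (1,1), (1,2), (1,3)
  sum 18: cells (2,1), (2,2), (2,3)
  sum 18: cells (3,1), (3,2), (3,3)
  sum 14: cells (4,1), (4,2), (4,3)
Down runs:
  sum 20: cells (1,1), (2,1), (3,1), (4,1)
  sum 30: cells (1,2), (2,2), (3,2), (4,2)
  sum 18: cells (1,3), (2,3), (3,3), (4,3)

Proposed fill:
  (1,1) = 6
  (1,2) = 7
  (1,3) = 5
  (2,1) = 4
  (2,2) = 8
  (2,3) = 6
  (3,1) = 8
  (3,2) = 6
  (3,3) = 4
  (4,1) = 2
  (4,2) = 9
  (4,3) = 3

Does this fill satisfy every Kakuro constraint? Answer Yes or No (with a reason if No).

Yes

Across: 6+7+5=18; 4+8+6=18; 8+6+4=18; 2+9+3=14. Down: 6+4+8+2=20; 7+8+6+9=30; 5+6+4+3=18. No digit repeats within any run.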